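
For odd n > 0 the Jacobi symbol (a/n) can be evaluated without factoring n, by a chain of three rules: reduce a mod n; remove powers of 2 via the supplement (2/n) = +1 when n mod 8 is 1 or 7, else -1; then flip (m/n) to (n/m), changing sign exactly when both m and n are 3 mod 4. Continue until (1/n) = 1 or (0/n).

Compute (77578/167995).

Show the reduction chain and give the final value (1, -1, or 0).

factor out 2^1: 77578 = 2^1·38789; with 167995 mod 8 = 3, (2/167995) = -1; sign now -1; continue with (38789/167995)
flip (38789/167995) -> (167995/38789): both odd, 38789 mod 4 = 1, 167995 mod 4 = 3, so the flip contributes +1; sign now -1
(167995/38789): 167995 mod 38789 = 12839, so (167995/38789) = (12839/38789)
flip (12839/38789) -> (38789/12839): both odd, 12839 mod 4 = 3, 38789 mod 4 = 1, so the flip contributes +1; sign now -1
(38789/12839): 38789 mod 12839 = 272, so (38789/12839) = (272/12839)
factor out 2^4: 272 = 2^4·17; with 12839 mod 8 = 7, (2/12839) = +1; sign now -1; continue with (17/12839)
flip (17/12839) -> (12839/17): both odd, 17 mod 4 = 1, 12839 mod 4 = 3, so the flip contributes +1; sign now -1
(12839/17): 12839 mod 17 = 4, so (12839/17) = (4/17)
factor out 2^2: 4 = 2^2·1; with 17 mod 8 = 1, (2/17) = +1; sign now -1; continue with (1/17)
reached (1/17) = 1, so the symbol is -1

-1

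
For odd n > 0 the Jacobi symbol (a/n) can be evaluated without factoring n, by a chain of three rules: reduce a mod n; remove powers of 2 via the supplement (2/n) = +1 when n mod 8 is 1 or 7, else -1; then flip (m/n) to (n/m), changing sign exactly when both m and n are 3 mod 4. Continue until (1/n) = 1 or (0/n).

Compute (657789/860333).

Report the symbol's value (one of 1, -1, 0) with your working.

flip (657789/860333) -> (860333/657789): both odd, 657789 mod 4 = 1, 860333 mod 4 = 1, so the flip contributes +1; sign now +1
(860333/657789): 860333 mod 657789 = 202544, so (860333/657789) = (202544/657789)
factor out 2^4: 202544 = 2^4·12659; with 657789 mod 8 = 5, (2/657789) = -1; sign now +1; continue with (12659/657789)
flip (12659/657789) -> (657789/12659): both odd, 12659 mod 4 = 3, 657789 mod 4 = 1, so the flip contributes +1; sign now +1
(657789/12659): 657789 mod 12659 = 12180, so (657789/12659) = (12180/12659)
factor out 2^2: 12180 = 2^2·3045; with 12659 mod 8 = 3, (2/12659) = -1; sign now +1; continue with (3045/12659)
flip (3045/12659) -> (12659/3045): both odd, 3045 mod 4 = 1, 12659 mod 4 = 3, so the flip contributes +1; sign now +1
(12659/3045): 12659 mod 3045 = 479, so (12659/3045) = (479/3045)
flip (479/3045) -> (3045/479): both odd, 479 mod 4 = 3, 3045 mod 4 = 1, so the flip contributes +1; sign now +1
(3045/479): 3045 mod 479 = 171, so (3045/479) = (171/479)
flip (171/479) -> (479/171): both odd, 171 mod 4 = 3, 479 mod 4 = 3, so the flip contributes -1; sign now -1
(479/171): 479 mod 171 = 137, so (479/171) = (137/171)
flip (137/171) -> (171/137): both odd, 137 mod 4 = 1, 171 mod 4 = 3, so the flip contributes +1; sign now -1
(171/137): 171 mod 137 = 34, so (171/137) = (34/137)
factor out 2^1: 34 = 2^1·17; with 137 mod 8 = 1, (2/137) = +1; sign now -1; continue with (17/137)
flip (17/137) -> (137/17): both odd, 17 mod 4 = 1, 137 mod 4 = 1, so the flip contributes +1; sign now -1
(137/17): 137 mod 17 = 1, so (137/17) = (1/17)
reached (1/17) = 1, so the symbol is -1

-1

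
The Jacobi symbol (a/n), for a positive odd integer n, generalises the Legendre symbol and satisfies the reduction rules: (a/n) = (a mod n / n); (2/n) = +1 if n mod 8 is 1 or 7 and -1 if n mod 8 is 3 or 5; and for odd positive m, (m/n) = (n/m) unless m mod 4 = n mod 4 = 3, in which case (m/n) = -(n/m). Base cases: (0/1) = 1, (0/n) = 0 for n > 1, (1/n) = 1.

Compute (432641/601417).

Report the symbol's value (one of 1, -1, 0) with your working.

flip (432641/601417) -> (601417/432641): both odd, 432641 mod 4 = 1, 601417 mod 4 = 1, so the flip contributes +1; sign now +1
(601417/432641): 601417 mod 432641 = 168776, so (601417/432641) = (168776/432641)
factor out 2^3: 168776 = 2^3·21097; with 432641 mod 8 = 1, (2/432641) = +1; sign now +1; continue with (21097/432641)
flip (21097/432641) -> (432641/21097): both odd, 21097 mod 4 = 1, 432641 mod 4 = 1, so the flip contributes +1; sign now +1
(432641/21097): 432641 mod 21097 = 10701, so (432641/21097) = (10701/21097)
flip (10701/21097) -> (21097/10701): both odd, 10701 mod 4 = 1, 21097 mod 4 = 1, so the flip contributes +1; sign now +1
(21097/10701): 21097 mod 10701 = 10396, so (21097/10701) = (10396/10701)
factor out 2^2: 10396 = 2^2·2599; with 10701 mod 8 = 5, (2/10701) = -1; sign now +1; continue with (2599/10701)
flip (2599/10701) -> (10701/2599): both odd, 2599 mod 4 = 3, 10701 mod 4 = 1, so the flip contributes +1; sign now +1
(10701/2599): 10701 mod 2599 = 305, so (10701/2599) = (305/2599)
flip (305/2599) -> (2599/305): both odd, 305 mod 4 = 1, 2599 mod 4 = 3, so the flip contributes +1; sign now +1
(2599/305): 2599 mod 305 = 159, so (2599/305) = (159/305)
flip (159/305) -> (305/159): both odd, 159 mod 4 = 3, 305 mod 4 = 1, so the flip contributes +1; sign now +1
(305/159): 305 mod 159 = 146, so (305/159) = (146/159)
factor out 2^1: 146 = 2^1·73; with 159 mod 8 = 7, (2/159) = +1; sign now +1; continue with (73/159)
flip (73/159) -> (159/73): both odd, 73 mod 4 = 1, 159 mod 4 = 3, so the flip contributes +1; sign now +1
(159/73): 159 mod 73 = 13, so (159/73) = (13/73)
flip (13/73) -> (73/13): both odd, 13 mod 4 = 1, 73 mod 4 = 1, so the flip contributes +1; sign now +1
(73/13): 73 mod 13 = 8, so (73/13) = (8/13)
factor out 2^3: 8 = 2^3·1; with 13 mod 8 = 5, (2/13) = -1; sign now -1; continue with (1/13)
reached (1/13) = 1, so the symbol is -1

-1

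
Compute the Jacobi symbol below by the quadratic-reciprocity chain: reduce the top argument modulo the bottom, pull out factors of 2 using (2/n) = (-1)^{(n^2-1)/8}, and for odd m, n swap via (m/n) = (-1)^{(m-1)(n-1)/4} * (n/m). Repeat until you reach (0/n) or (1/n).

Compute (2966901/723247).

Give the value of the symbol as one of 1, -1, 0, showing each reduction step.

(2966901/723247): 2966901 mod 723247 = 73913, so (2966901/723247) = (73913/723247)
flip (73913/723247) -> (723247/73913): both odd, 73913 mod 4 = 1, 723247 mod 4 = 3, so the flip contributes +1; sign now +1
(723247/73913): 723247 mod 73913 = 58030, so (723247/73913) = (58030/73913)
factor out 2^1: 58030 = 2^1·29015; with 73913 mod 8 = 1, (2/73913) = +1; sign now +1; continue with (29015/73913)
flip (29015/73913) -> (73913/29015): both odd, 29015 mod 4 = 3, 73913 mod 4 = 1, so the flip contributes +1; sign now +1
(73913/29015): 73913 mod 29015 = 15883, so (73913/29015) = (15883/29015)
flip (15883/29015) -> (29015/15883): both odd, 15883 mod 4 = 3, 29015 mod 4 = 3, so the flip contributes -1; sign now -1
(29015/15883): 29015 mod 15883 = 13132, so (29015/15883) = (13132/15883)
factor out 2^2: 13132 = 2^2·3283; with 15883 mod 8 = 3, (2/15883) = -1; sign now -1; continue with (3283/15883)
flip (3283/15883) -> (15883/3283): both odd, 3283 mod 4 = 3, 15883 mod 4 = 3, so the flip contributes -1; sign now +1
(15883/3283): 15883 mod 3283 = 2751, so (15883/3283) = (2751/3283)
flip (2751/3283) -> (3283/2751): both odd, 2751 mod 4 = 3, 3283 mod 4 = 3, so the flip contributes -1; sign now -1
(3283/2751): 3283 mod 2751 = 532, so (3283/2751) = (532/2751)
factor out 2^2: 532 = 2^2·133; with 2751 mod 8 = 7, (2/2751) = +1; sign now -1; continue with (133/2751)
flip (133/2751) -> (2751/133): both odd, 133 mod 4 = 1, 2751 mod 4 = 3, so the flip contributes +1; sign now -1
(2751/133): 2751 mod 133 = 91, so (2751/133) = (91/133)
flip (91/133) -> (133/91): both odd, 91 mod 4 = 3, 133 mod 4 = 1, so the flip contributes +1; sign now -1
(133/91): 133 mod 91 = 42, so (133/91) = (42/91)
factor out 2^1: 42 = 2^1·21; with 91 mod 8 = 3, (2/91) = -1; sign now +1; continue with (21/91)
flip (21/91) -> (91/21): both odd, 21 mod 4 = 1, 91 mod 4 = 3, so the flip contributes +1; sign now +1
(91/21): 91 mod 21 = 7, so (91/21) = (7/21)
flip (7/21) -> (21/7): both odd, 7 mod 4 = 3, 21 mod 4 = 1, so the flip contributes +1; sign now +1
(21/7): 21 mod 7 = 0, so (21/7) = (0/7)
reached (0/7); gcd(a, n) > 1, so (0/7) = 0 and the symbol is 0

0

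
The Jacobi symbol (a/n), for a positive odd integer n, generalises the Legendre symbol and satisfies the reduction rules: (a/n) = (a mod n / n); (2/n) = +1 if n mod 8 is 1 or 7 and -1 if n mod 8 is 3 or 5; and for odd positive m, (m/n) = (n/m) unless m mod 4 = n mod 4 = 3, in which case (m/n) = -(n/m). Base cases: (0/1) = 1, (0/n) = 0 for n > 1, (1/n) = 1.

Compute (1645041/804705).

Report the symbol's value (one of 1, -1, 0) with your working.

0

(1645041/804705) = (35631/804705)   [reduce mod 804705]
reciprocity: (35631/804705) = +1·(804705/35631) since 35631 mod 4 = 3, 804705 mod 4 = 1; sign now +1
(804705/35631) = (20823/35631)   [reduce mod 35631]
reciprocity: (20823/35631) = -1·(35631/20823) since 20823 mod 4 = 3, 35631 mod 4 = 3; sign now -1
(35631/20823) = (14808/20823)   [reduce mod 20823]
14808 = 2^3·1851; (2/20823) = +1 since 20823 mod 8 = 7, so (14808/20823) = (+1)^3·(1851/20823); sign now -1
reciprocity: (1851/20823) = -1·(20823/1851) since 1851 mod 4 = 3, 20823 mod 4 = 3; sign now +1
(20823/1851) = (462/1851)   [reduce mod 1851]
462 = 2^1·231; (2/1851) = -1 since 1851 mod 8 = 3, so (462/1851) = (-1)^1·(231/1851); sign now -1
reciprocity: (231/1851) = -1·(1851/231) since 231 mod 4 = 3, 1851 mod 4 = 3; sign now +1
(1851/231) = (3/231)   [reduce mod 231]
reciprocity: (3/231) = -1·(231/3) since 3 mod 4 = 3, 231 mod 4 = 3; sign now -1
(231/3) = (0/3)   [reduce mod 3]
(0/3) = 0   [gcd(a, n) > 1]; final value = 0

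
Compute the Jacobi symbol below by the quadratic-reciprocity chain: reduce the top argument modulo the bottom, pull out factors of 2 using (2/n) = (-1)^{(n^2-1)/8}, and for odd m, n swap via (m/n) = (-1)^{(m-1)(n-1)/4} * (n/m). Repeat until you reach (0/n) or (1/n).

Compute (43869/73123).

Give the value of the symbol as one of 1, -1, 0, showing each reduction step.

1

flip (43869/73123) -> (73123/43869): both odd, 43869 mod 4 = 1, 73123 mod 4 = 3, so the flip contributes +1; sign now +1
(73123/43869): 73123 mod 43869 = 29254, so (73123/43869) = (29254/43869)
factor out 2^1: 29254 = 2^1·14627; with 43869 mod 8 = 5, (2/43869) = -1; sign now -1; continue with (14627/43869)
flip (14627/43869) -> (43869/14627): both odd, 14627 mod 4 = 3, 43869 mod 4 = 1, so the flip contributes +1; sign now -1
(43869/14627): 43869 mod 14627 = 14615, so (43869/14627) = (14615/14627)
flip (14615/14627) -> (14627/14615): both odd, 14615 mod 4 = 3, 14627 mod 4 = 3, so the flip contributes -1; sign now +1
(14627/14615): 14627 mod 14615 = 12, so (14627/14615) = (12/14615)
factor out 2^2: 12 = 2^2·3; with 14615 mod 8 = 7, (2/14615) = +1; sign now +1; continue with (3/14615)
flip (3/14615) -> (14615/3): both odd, 3 mod 4 = 3, 14615 mod 4 = 3, so the flip contributes -1; sign now -1
(14615/3): 14615 mod 3 = 2, so (14615/3) = (2/3)
factor out 2^1: 2 = 2^1·1; with 3 mod 8 = 3, (2/3) = -1; sign now +1; continue with (1/3)
reached (1/3) = 1, so the symbol is +1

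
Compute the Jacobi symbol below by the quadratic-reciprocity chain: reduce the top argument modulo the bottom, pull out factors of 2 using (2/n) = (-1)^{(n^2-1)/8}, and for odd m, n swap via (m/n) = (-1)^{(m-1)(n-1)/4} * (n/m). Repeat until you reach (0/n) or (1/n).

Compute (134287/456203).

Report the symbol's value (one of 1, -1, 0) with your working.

1

flip (134287/456203) -> (456203/134287): both odd, 134287 mod 4 = 3, 456203 mod 4 = 3, so the flip contributes -1; sign now -1
(456203/134287): 456203 mod 134287 = 53342, so (456203/134287) = (53342/134287)
factor out 2^1: 53342 = 2^1·26671; with 134287 mod 8 = 7, (2/134287) = +1; sign now -1; continue with (26671/134287)
flip (26671/134287) -> (134287/26671): both odd, 26671 mod 4 = 3, 134287 mod 4 = 3, so the flip contributes -1; sign now +1
(134287/26671): 134287 mod 26671 = 932, so (134287/26671) = (932/26671)
factor out 2^2: 932 = 2^2·233; with 26671 mod 8 = 7, (2/26671) = +1; sign now +1; continue with (233/26671)
flip (233/26671) -> (26671/233): both odd, 233 mod 4 = 1, 26671 mod 4 = 3, so the flip contributes +1; sign now +1
(26671/233): 26671 mod 233 = 109, so (26671/233) = (109/233)
flip (109/233) -> (233/109): both odd, 109 mod 4 = 1, 233 mod 4 = 1, so the flip contributes +1; sign now +1
(233/109): 233 mod 109 = 15, so (233/109) = (15/109)
flip (15/109) -> (109/15): both odd, 15 mod 4 = 3, 109 mod 4 = 1, so the flip contributes +1; sign now +1
(109/15): 109 mod 15 = 4, so (109/15) = (4/15)
factor out 2^2: 4 = 2^2·1; with 15 mod 8 = 7, (2/15) = +1; sign now +1; continue with (1/15)
reached (1/15) = 1, so the symbol is +1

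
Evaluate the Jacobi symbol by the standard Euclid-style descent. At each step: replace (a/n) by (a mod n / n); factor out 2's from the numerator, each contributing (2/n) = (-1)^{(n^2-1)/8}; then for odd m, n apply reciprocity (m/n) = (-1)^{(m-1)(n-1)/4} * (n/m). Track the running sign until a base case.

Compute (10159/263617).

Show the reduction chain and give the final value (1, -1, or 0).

reciprocity: (10159/263617) = +1·(263617/10159) since 10159 mod 4 = 3, 263617 mod 4 = 1; sign now +1
(263617/10159) = (9642/10159)   [reduce mod 10159]
9642 = 2^1·4821; (2/10159) = +1 since 10159 mod 8 = 7, so (9642/10159) = (+1)^1·(4821/10159); sign now +1
reciprocity: (4821/10159) = +1·(10159/4821) since 4821 mod 4 = 1, 10159 mod 4 = 3; sign now +1
(10159/4821) = (517/4821)   [reduce mod 4821]
reciprocity: (517/4821) = +1·(4821/517) since 517 mod 4 = 1, 4821 mod 4 = 1; sign now +1
(4821/517) = (168/517)   [reduce mod 517]
168 = 2^3·21; (2/517) = -1 since 517 mod 8 = 5, so (168/517) = (-1)^3·(21/517); sign now -1
reciprocity: (21/517) = +1·(517/21) since 21 mod 4 = 1, 517 mod 4 = 1; sign now -1
(517/21) = (13/21)   [reduce mod 21]
reciprocity: (13/21) = +1·(21/13) since 13 mod 4 = 1, 21 mod 4 = 1; sign now -1
(21/13) = (8/13)   [reduce mod 13]
8 = 2^3·1; (2/13) = -1 since 13 mod 8 = 5, so (8/13) = (-1)^3·(1/13); sign now +1
(1/13) = 1; final value = sign = +1

1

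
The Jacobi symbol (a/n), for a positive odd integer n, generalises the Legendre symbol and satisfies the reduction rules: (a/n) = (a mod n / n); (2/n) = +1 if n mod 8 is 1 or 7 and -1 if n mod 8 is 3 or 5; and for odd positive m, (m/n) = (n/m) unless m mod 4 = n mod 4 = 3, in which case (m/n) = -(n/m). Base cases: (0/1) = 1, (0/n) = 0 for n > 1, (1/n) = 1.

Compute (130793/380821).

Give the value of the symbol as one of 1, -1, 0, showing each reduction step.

flip (130793/380821) -> (380821/130793): both odd, 130793 mod 4 = 1, 380821 mod 4 = 1, so the flip contributes +1; sign now +1
(380821/130793): 380821 mod 130793 = 119235, so (380821/130793) = (119235/130793)
flip (119235/130793) -> (130793/119235): both odd, 119235 mod 4 = 3, 130793 mod 4 = 1, so the flip contributes +1; sign now +1
(130793/119235): 130793 mod 119235 = 11558, so (130793/119235) = (11558/119235)
factor out 2^1: 11558 = 2^1·5779; with 119235 mod 8 = 3, (2/119235) = -1; sign now -1; continue with (5779/119235)
flip (5779/119235) -> (119235/5779): both odd, 5779 mod 4 = 3, 119235 mod 4 = 3, so the flip contributes -1; sign now +1
(119235/5779): 119235 mod 5779 = 3655, so (119235/5779) = (3655/5779)
flip (3655/5779) -> (5779/3655): both odd, 3655 mod 4 = 3, 5779 mod 4 = 3, so the flip contributes -1; sign now -1
(5779/3655): 5779 mod 3655 = 2124, so (5779/3655) = (2124/3655)
factor out 2^2: 2124 = 2^2·531; with 3655 mod 8 = 7, (2/3655) = +1; sign now -1; continue with (531/3655)
flip (531/3655) -> (3655/531): both odd, 531 mod 4 = 3, 3655 mod 4 = 3, so the flip contributes -1; sign now +1
(3655/531): 3655 mod 531 = 469, so (3655/531) = (469/531)
flip (469/531) -> (531/469): both odd, 469 mod 4 = 1, 531 mod 4 = 3, so the flip contributes +1; sign now +1
(531/469): 531 mod 469 = 62, so (531/469) = (62/469)
factor out 2^1: 62 = 2^1·31; with 469 mod 8 = 5, (2/469) = -1; sign now -1; continue with (31/469)
flip (31/469) -> (469/31): both odd, 31 mod 4 = 3, 469 mod 4 = 1, so the flip contributes +1; sign now -1
(469/31): 469 mod 31 = 4, so (469/31) = (4/31)
factor out 2^2: 4 = 2^2·1; with 31 mod 8 = 7, (2/31) = +1; sign now -1; continue with (1/31)
reached (1/31) = 1, so the symbol is -1

-1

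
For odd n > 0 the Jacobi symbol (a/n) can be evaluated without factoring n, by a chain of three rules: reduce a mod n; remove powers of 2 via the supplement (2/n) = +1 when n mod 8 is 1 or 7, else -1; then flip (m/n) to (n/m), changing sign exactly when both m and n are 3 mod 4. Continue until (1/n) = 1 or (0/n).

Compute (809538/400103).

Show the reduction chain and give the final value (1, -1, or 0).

(809538/400103) = (9332/400103)   [reduce mod 400103]
9332 = 2^2·2333; (2/400103) = +1 since 400103 mod 8 = 7, so (9332/400103) = (+1)^2·(2333/400103); sign now +1
reciprocity: (2333/400103) = +1·(400103/2333) since 2333 mod 4 = 1, 400103 mod 4 = 3; sign now +1
(400103/2333) = (1160/2333)   [reduce mod 2333]
1160 = 2^3·145; (2/2333) = -1 since 2333 mod 8 = 5, so (1160/2333) = (-1)^3·(145/2333); sign now -1
reciprocity: (145/2333) = +1·(2333/145) since 145 mod 4 = 1, 2333 mod 4 = 1; sign now -1
(2333/145) = (13/145)   [reduce mod 145]
reciprocity: (13/145) = +1·(145/13) since 13 mod 4 = 1, 145 mod 4 = 1; sign now -1
(145/13) = (2/13)   [reduce mod 13]
2 = 2^1·1; (2/13) = -1 since 13 mod 8 = 5, so (2/13) = (-1)^1·(1/13); sign now +1
(1/13) = 1; final value = sign = +1

1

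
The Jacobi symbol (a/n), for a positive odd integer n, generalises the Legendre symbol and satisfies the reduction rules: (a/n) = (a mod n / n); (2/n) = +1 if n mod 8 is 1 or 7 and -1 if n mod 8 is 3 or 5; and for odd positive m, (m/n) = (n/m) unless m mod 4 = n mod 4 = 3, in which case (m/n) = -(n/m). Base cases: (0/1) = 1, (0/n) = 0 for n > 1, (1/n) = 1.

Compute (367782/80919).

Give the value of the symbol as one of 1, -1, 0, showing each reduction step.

(367782/80919): 367782 mod 80919 = 44106, so (367782/80919) = (44106/80919)
factor out 2^1: 44106 = 2^1·22053; with 80919 mod 8 = 7, (2/80919) = +1; sign now +1; continue with (22053/80919)
flip (22053/80919) -> (80919/22053): both odd, 22053 mod 4 = 1, 80919 mod 4 = 3, so the flip contributes +1; sign now +1
(80919/22053): 80919 mod 22053 = 14760, so (80919/22053) = (14760/22053)
factor out 2^3: 14760 = 2^3·1845; with 22053 mod 8 = 5, (2/22053) = -1; sign now -1; continue with (1845/22053)
flip (1845/22053) -> (22053/1845): both odd, 1845 mod 4 = 1, 22053 mod 4 = 1, so the flip contributes +1; sign now -1
(22053/1845): 22053 mod 1845 = 1758, so (22053/1845) = (1758/1845)
factor out 2^1: 1758 = 2^1·879; with 1845 mod 8 = 5, (2/1845) = -1; sign now +1; continue with (879/1845)
flip (879/1845) -> (1845/879): both odd, 879 mod 4 = 3, 1845 mod 4 = 1, so the flip contributes +1; sign now +1
(1845/879): 1845 mod 879 = 87, so (1845/879) = (87/879)
flip (87/879) -> (879/87): both odd, 87 mod 4 = 3, 879 mod 4 = 3, so the flip contributes -1; sign now -1
(879/87): 879 mod 87 = 9, so (879/87) = (9/87)
flip (9/87) -> (87/9): both odd, 9 mod 4 = 1, 87 mod 4 = 3, so the flip contributes +1; sign now -1
(87/9): 87 mod 9 = 6, so (87/9) = (6/9)
factor out 2^1: 6 = 2^1·3; with 9 mod 8 = 1, (2/9) = +1; sign now -1; continue with (3/9)
flip (3/9) -> (9/3): both odd, 3 mod 4 = 3, 9 mod 4 = 1, so the flip contributes +1; sign now -1
(9/3): 9 mod 3 = 0, so (9/3) = (0/3)
reached (0/3); gcd(a, n) > 1, so (0/3) = 0 and the symbol is 0

0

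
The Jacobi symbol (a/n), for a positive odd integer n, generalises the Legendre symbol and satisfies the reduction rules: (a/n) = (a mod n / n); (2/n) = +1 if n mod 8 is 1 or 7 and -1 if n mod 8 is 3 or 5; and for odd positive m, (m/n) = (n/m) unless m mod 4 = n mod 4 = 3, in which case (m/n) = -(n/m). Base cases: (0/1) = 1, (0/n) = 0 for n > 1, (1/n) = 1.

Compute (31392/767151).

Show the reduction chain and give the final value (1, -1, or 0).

31392 = 2^5·981; (2/767151) = +1 since 767151 mod 8 = 7, so (31392/767151) = (+1)^5·(981/767151); sign now +1
reciprocity: (981/767151) = +1·(767151/981) since 981 mod 4 = 1, 767151 mod 4 = 3; sign now +1
(767151/981) = (9/981)   [reduce mod 981]
reciprocity: (9/981) = +1·(981/9) since 9 mod 4 = 1, 981 mod 4 = 1; sign now +1
(981/9) = (0/9)   [reduce mod 9]
(0/9) = 0   [gcd(a, n) > 1]; final value = 0

0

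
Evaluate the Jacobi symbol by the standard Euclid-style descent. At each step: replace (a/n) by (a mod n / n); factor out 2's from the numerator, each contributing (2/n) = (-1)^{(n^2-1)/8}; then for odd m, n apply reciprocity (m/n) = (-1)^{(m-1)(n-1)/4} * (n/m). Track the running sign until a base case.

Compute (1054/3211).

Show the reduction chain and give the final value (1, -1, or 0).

1

1054 = 2^1·527; (2/3211) = -1 since 3211 mod 8 = 3, so (1054/3211) = (-1)^1·(527/3211); sign now -1
reciprocity: (527/3211) = -1·(3211/527) since 527 mod 4 = 3, 3211 mod 4 = 3; sign now +1
(3211/527) = (49/527)   [reduce mod 527]
reciprocity: (49/527) = +1·(527/49) since 49 mod 4 = 1, 527 mod 4 = 3; sign now +1
(527/49) = (37/49)   [reduce mod 49]
reciprocity: (37/49) = +1·(49/37) since 37 mod 4 = 1, 49 mod 4 = 1; sign now +1
(49/37) = (12/37)   [reduce mod 37]
12 = 2^2·3; (2/37) = -1 since 37 mod 8 = 5, so (12/37) = (-1)^2·(3/37); sign now +1
reciprocity: (3/37) = +1·(37/3) since 3 mod 4 = 3, 37 mod 4 = 1; sign now +1
(37/3) = (1/3)   [reduce mod 3]
(1/3) = 1; final value = sign = +1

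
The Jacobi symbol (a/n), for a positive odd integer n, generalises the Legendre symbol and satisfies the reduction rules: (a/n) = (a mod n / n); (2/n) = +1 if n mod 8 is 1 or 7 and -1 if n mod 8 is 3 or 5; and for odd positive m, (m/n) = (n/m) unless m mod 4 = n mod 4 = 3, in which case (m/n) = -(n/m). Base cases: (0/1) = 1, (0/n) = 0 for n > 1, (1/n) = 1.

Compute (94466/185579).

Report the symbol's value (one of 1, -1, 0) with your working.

94466 = 2^1·47233; (2/185579) = -1 since 185579 mod 8 = 3, so (94466/185579) = (-1)^1·(47233/185579); sign now -1
reciprocity: (47233/185579) = +1·(185579/47233) since 47233 mod 4 = 1, 185579 mod 4 = 3; sign now -1
(185579/47233) = (43880/47233)   [reduce mod 47233]
43880 = 2^3·5485; (2/47233) = +1 since 47233 mod 8 = 1, so (43880/47233) = (+1)^3·(5485/47233); sign now -1
reciprocity: (5485/47233) = +1·(47233/5485) since 5485 mod 4 = 1, 47233 mod 4 = 1; sign now -1
(47233/5485) = (3353/5485)   [reduce mod 5485]
reciprocity: (3353/5485) = +1·(5485/3353) since 3353 mod 4 = 1, 5485 mod 4 = 1; sign now -1
(5485/3353) = (2132/3353)   [reduce mod 3353]
2132 = 2^2·533; (2/3353) = +1 since 3353 mod 8 = 1, so (2132/3353) = (+1)^2·(533/3353); sign now -1
reciprocity: (533/3353) = +1·(3353/533) since 533 mod 4 = 1, 3353 mod 4 = 1; sign now -1
(3353/533) = (155/533)   [reduce mod 533]
reciprocity: (155/533) = +1·(533/155) since 155 mod 4 = 3, 533 mod 4 = 1; sign now -1
(533/155) = (68/155)   [reduce mod 155]
68 = 2^2·17; (2/155) = -1 since 155 mod 8 = 3, so (68/155) = (-1)^2·(17/155); sign now -1
reciprocity: (17/155) = +1·(155/17) since 17 mod 4 = 1, 155 mod 4 = 3; sign now -1
(155/17) = (2/17)   [reduce mod 17]
2 = 2^1·1; (2/17) = +1 since 17 mod 8 = 1, so (2/17) = (+1)^1·(1/17); sign now -1
(1/17) = 1; final value = sign = -1

-1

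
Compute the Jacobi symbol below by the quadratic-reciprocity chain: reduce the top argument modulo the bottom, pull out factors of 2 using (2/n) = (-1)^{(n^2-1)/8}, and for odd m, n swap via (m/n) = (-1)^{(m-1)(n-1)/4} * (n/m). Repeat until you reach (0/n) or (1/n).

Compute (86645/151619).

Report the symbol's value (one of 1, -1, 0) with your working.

0

flip (86645/151619) -> (151619/86645): both odd, 86645 mod 4 = 1, 151619 mod 4 = 3, so the flip contributes +1; sign now +1
(151619/86645): 151619 mod 86645 = 64974, so (151619/86645) = (64974/86645)
factor out 2^1: 64974 = 2^1·32487; with 86645 mod 8 = 5, (2/86645) = -1; sign now -1; continue with (32487/86645)
flip (32487/86645) -> (86645/32487): both odd, 32487 mod 4 = 3, 86645 mod 4 = 1, so the flip contributes +1; sign now -1
(86645/32487): 86645 mod 32487 = 21671, so (86645/32487) = (21671/32487)
flip (21671/32487) -> (32487/21671): both odd, 21671 mod 4 = 3, 32487 mod 4 = 3, so the flip contributes -1; sign now +1
(32487/21671): 32487 mod 21671 = 10816, so (32487/21671) = (10816/21671)
factor out 2^6: 10816 = 2^6·169; with 21671 mod 8 = 7, (2/21671) = +1; sign now +1; continue with (169/21671)
flip (169/21671) -> (21671/169): both odd, 169 mod 4 = 1, 21671 mod 4 = 3, so the flip contributes +1; sign now +1
(21671/169): 21671 mod 169 = 39, so (21671/169) = (39/169)
flip (39/169) -> (169/39): both odd, 39 mod 4 = 3, 169 mod 4 = 1, so the flip contributes +1; sign now +1
(169/39): 169 mod 39 = 13, so (169/39) = (13/39)
flip (13/39) -> (39/13): both odd, 13 mod 4 = 1, 39 mod 4 = 3, so the flip contributes +1; sign now +1
(39/13): 39 mod 13 = 0, so (39/13) = (0/13)
reached (0/13); gcd(a, n) > 1, so (0/13) = 0 and the symbol is 0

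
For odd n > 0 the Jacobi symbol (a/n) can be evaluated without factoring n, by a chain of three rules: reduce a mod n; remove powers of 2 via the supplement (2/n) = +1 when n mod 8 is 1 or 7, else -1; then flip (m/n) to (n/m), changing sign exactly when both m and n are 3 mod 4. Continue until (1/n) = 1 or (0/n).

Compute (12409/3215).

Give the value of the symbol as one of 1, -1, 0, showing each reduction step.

(12409/3215): 12409 mod 3215 = 2764, so (12409/3215) = (2764/3215)
factor out 2^2: 2764 = 2^2·691; with 3215 mod 8 = 7, (2/3215) = +1; sign now +1; continue with (691/3215)
flip (691/3215) -> (3215/691): both odd, 691 mod 4 = 3, 3215 mod 4 = 3, so the flip contributes -1; sign now -1
(3215/691): 3215 mod 691 = 451, so (3215/691) = (451/691)
flip (451/691) -> (691/451): both odd, 451 mod 4 = 3, 691 mod 4 = 3, so the flip contributes -1; sign now +1
(691/451): 691 mod 451 = 240, so (691/451) = (240/451)
factor out 2^4: 240 = 2^4·15; with 451 mod 8 = 3, (2/451) = -1; sign now +1; continue with (15/451)
flip (15/451) -> (451/15): both odd, 15 mod 4 = 3, 451 mod 4 = 3, so the flip contributes -1; sign now -1
(451/15): 451 mod 15 = 1, so (451/15) = (1/15)
reached (1/15) = 1, so the symbol is -1

-1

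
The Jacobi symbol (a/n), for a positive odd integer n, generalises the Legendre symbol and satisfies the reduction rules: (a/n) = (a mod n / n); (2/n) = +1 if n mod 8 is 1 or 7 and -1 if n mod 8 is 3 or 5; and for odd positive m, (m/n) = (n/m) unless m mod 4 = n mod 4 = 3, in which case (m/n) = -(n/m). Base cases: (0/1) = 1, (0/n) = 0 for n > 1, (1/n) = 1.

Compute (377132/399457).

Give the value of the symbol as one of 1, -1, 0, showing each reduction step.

factor out 2^2: 377132 = 2^2·94283; with 399457 mod 8 = 1, (2/399457) = +1; sign now +1; continue with (94283/399457)
flip (94283/399457) -> (399457/94283): both odd, 94283 mod 4 = 3, 399457 mod 4 = 1, so the flip contributes +1; sign now +1
(399457/94283): 399457 mod 94283 = 22325, so (399457/94283) = (22325/94283)
flip (22325/94283) -> (94283/22325): both odd, 22325 mod 4 = 1, 94283 mod 4 = 3, so the flip contributes +1; sign now +1
(94283/22325): 94283 mod 22325 = 4983, so (94283/22325) = (4983/22325)
flip (4983/22325) -> (22325/4983): both odd, 4983 mod 4 = 3, 22325 mod 4 = 1, so the flip contributes +1; sign now +1
(22325/4983): 22325 mod 4983 = 2393, so (22325/4983) = (2393/4983)
flip (2393/4983) -> (4983/2393): both odd, 2393 mod 4 = 1, 4983 mod 4 = 3, so the flip contributes +1; sign now +1
(4983/2393): 4983 mod 2393 = 197, so (4983/2393) = (197/2393)
flip (197/2393) -> (2393/197): both odd, 197 mod 4 = 1, 2393 mod 4 = 1, so the flip contributes +1; sign now +1
(2393/197): 2393 mod 197 = 29, so (2393/197) = (29/197)
flip (29/197) -> (197/29): both odd, 29 mod 4 = 1, 197 mod 4 = 1, so the flip contributes +1; sign now +1
(197/29): 197 mod 29 = 23, so (197/29) = (23/29)
flip (23/29) -> (29/23): both odd, 23 mod 4 = 3, 29 mod 4 = 1, so the flip contributes +1; sign now +1
(29/23): 29 mod 23 = 6, so (29/23) = (6/23)
factor out 2^1: 6 = 2^1·3; with 23 mod 8 = 7, (2/23) = +1; sign now +1; continue with (3/23)
flip (3/23) -> (23/3): both odd, 3 mod 4 = 3, 23 mod 4 = 3, so the flip contributes -1; sign now -1
(23/3): 23 mod 3 = 2, so (23/3) = (2/3)
factor out 2^1: 2 = 2^1·1; with 3 mod 8 = 3, (2/3) = -1; sign now +1; continue with (1/3)
reached (1/3) = 1, so the symbol is +1

1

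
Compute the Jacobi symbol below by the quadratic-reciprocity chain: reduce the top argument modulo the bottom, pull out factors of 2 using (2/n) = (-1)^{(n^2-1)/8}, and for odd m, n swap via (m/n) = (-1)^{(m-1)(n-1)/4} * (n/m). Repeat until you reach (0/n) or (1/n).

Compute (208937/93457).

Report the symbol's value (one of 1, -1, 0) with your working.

(208937/93457) = (22023/93457)   [reduce mod 93457]
reciprocity: (22023/93457) = +1·(93457/22023) since 22023 mod 4 = 3, 93457 mod 4 = 1; sign now +1
(93457/22023) = (5365/22023)   [reduce mod 22023]
reciprocity: (5365/22023) = +1·(22023/5365) since 5365 mod 4 = 1, 22023 mod 4 = 3; sign now +1
(22023/5365) = (563/5365)   [reduce mod 5365]
reciprocity: (563/5365) = +1·(5365/563) since 563 mod 4 = 3, 5365 mod 4 = 1; sign now +1
(5365/563) = (298/563)   [reduce mod 563]
298 = 2^1·149; (2/563) = -1 since 563 mod 8 = 3, so (298/563) = (-1)^1·(149/563); sign now -1
reciprocity: (149/563) = +1·(563/149) since 149 mod 4 = 1, 563 mod 4 = 3; sign now -1
(563/149) = (116/149)   [reduce mod 149]
116 = 2^2·29; (2/149) = -1 since 149 mod 8 = 5, so (116/149) = (-1)^2·(29/149); sign now -1
reciprocity: (29/149) = +1·(149/29) since 29 mod 4 = 1, 149 mod 4 = 1; sign now -1
(149/29) = (4/29)   [reduce mod 29]
4 = 2^2·1; (2/29) = -1 since 29 mod 8 = 5, so (4/29) = (-1)^2·(1/29); sign now -1
(1/29) = 1; final value = sign = -1

-1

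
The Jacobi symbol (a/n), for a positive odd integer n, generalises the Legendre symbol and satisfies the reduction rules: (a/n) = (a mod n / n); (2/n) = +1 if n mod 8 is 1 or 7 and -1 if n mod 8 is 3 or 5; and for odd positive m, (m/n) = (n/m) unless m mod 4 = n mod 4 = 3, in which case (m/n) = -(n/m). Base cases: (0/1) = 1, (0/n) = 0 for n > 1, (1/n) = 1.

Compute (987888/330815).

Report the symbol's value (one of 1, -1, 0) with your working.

1

(987888/330815) = (326258/330815)   [reduce mod 330815]
326258 = 2^1·163129; (2/330815) = +1 since 330815 mod 8 = 7, so (326258/330815) = (+1)^1·(163129/330815); sign now +1
reciprocity: (163129/330815) = +1·(330815/163129) since 163129 mod 4 = 1, 330815 mod 4 = 3; sign now +1
(330815/163129) = (4557/163129)   [reduce mod 163129]
reciprocity: (4557/163129) = +1·(163129/4557) since 4557 mod 4 = 1, 163129 mod 4 = 1; sign now +1
(163129/4557) = (3634/4557)   [reduce mod 4557]
3634 = 2^1·1817; (2/4557) = -1 since 4557 mod 8 = 5, so (3634/4557) = (-1)^1·(1817/4557); sign now -1
reciprocity: (1817/4557) = +1·(4557/1817) since 1817 mod 4 = 1, 4557 mod 4 = 1; sign now -1
(4557/1817) = (923/1817)   [reduce mod 1817]
reciprocity: (923/1817) = +1·(1817/923) since 923 mod 4 = 3, 1817 mod 4 = 1; sign now -1
(1817/923) = (894/923)   [reduce mod 923]
894 = 2^1·447; (2/923) = -1 since 923 mod 8 = 3, so (894/923) = (-1)^1·(447/923); sign now +1
reciprocity: (447/923) = -1·(923/447) since 447 mod 4 = 3, 923 mod 4 = 3; sign now -1
(923/447) = (29/447)   [reduce mod 447]
reciprocity: (29/447) = +1·(447/29) since 29 mod 4 = 1, 447 mod 4 = 3; sign now -1
(447/29) = (12/29)   [reduce mod 29]
12 = 2^2·3; (2/29) = -1 since 29 mod 8 = 5, so (12/29) = (-1)^2·(3/29); sign now -1
reciprocity: (3/29) = +1·(29/3) since 3 mod 4 = 3, 29 mod 4 = 1; sign now -1
(29/3) = (2/3)   [reduce mod 3]
2 = 2^1·1; (2/3) = -1 since 3 mod 8 = 3, so (2/3) = (-1)^1·(1/3); sign now +1
(1/3) = 1; final value = sign = +1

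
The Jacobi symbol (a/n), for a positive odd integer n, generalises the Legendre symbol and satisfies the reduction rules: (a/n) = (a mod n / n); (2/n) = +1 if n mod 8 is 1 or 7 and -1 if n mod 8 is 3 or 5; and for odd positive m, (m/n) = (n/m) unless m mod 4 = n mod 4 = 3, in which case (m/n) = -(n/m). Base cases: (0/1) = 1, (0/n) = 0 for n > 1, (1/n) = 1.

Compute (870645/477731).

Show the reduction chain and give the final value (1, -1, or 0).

1

(870645/477731) = (392914/477731)   [reduce mod 477731]
392914 = 2^1·196457; (2/477731) = -1 since 477731 mod 8 = 3, so (392914/477731) = (-1)^1·(196457/477731); sign now -1
reciprocity: (196457/477731) = +1·(477731/196457) since 196457 mod 4 = 1, 477731 mod 4 = 3; sign now -1
(477731/196457) = (84817/196457)   [reduce mod 196457]
reciprocity: (84817/196457) = +1·(196457/84817) since 84817 mod 4 = 1, 196457 mod 4 = 1; sign now -1
(196457/84817) = (26823/84817)   [reduce mod 84817]
reciprocity: (26823/84817) = +1·(84817/26823) since 26823 mod 4 = 3, 84817 mod 4 = 1; sign now -1
(84817/26823) = (4348/26823)   [reduce mod 26823]
4348 = 2^2·1087; (2/26823) = +1 since 26823 mod 8 = 7, so (4348/26823) = (+1)^2·(1087/26823); sign now -1
reciprocity: (1087/26823) = -1·(26823/1087) since 1087 mod 4 = 3, 26823 mod 4 = 3; sign now +1
(26823/1087) = (735/1087)   [reduce mod 1087]
reciprocity: (735/1087) = -1·(1087/735) since 735 mod 4 = 3, 1087 mod 4 = 3; sign now -1
(1087/735) = (352/735)   [reduce mod 735]
352 = 2^5·11; (2/735) = +1 since 735 mod 8 = 7, so (352/735) = (+1)^5·(11/735); sign now -1
reciprocity: (11/735) = -1·(735/11) since 11 mod 4 = 3, 735 mod 4 = 3; sign now +1
(735/11) = (9/11)   [reduce mod 11]
reciprocity: (9/11) = +1·(11/9) since 9 mod 4 = 1, 11 mod 4 = 3; sign now +1
(11/9) = (2/9)   [reduce mod 9]
2 = 2^1·1; (2/9) = +1 since 9 mod 8 = 1, so (2/9) = (+1)^1·(1/9); sign now +1
(1/9) = 1; final value = sign = +1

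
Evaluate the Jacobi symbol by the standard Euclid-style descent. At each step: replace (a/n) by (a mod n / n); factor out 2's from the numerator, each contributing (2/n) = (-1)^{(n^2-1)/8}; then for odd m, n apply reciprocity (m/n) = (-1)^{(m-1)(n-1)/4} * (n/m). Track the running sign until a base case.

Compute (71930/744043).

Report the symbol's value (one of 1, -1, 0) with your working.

factor out 2^1: 71930 = 2^1·35965; with 744043 mod 8 = 3, (2/744043) = -1; sign now -1; continue with (35965/744043)
flip (35965/744043) -> (744043/35965): both odd, 35965 mod 4 = 1, 744043 mod 4 = 3, so the flip contributes +1; sign now -1
(744043/35965): 744043 mod 35965 = 24743, so (744043/35965) = (24743/35965)
flip (24743/35965) -> (35965/24743): both odd, 24743 mod 4 = 3, 35965 mod 4 = 1, so the flip contributes +1; sign now -1
(35965/24743): 35965 mod 24743 = 11222, so (35965/24743) = (11222/24743)
factor out 2^1: 11222 = 2^1·5611; with 24743 mod 8 = 7, (2/24743) = +1; sign now -1; continue with (5611/24743)
flip (5611/24743) -> (24743/5611): both odd, 5611 mod 4 = 3, 24743 mod 4 = 3, so the flip contributes -1; sign now +1
(24743/5611): 24743 mod 5611 = 2299, so (24743/5611) = (2299/5611)
flip (2299/5611) -> (5611/2299): both odd, 2299 mod 4 = 3, 5611 mod 4 = 3, so the flip contributes -1; sign now -1
(5611/2299): 5611 mod 2299 = 1013, so (5611/2299) = (1013/2299)
flip (1013/2299) -> (2299/1013): both odd, 1013 mod 4 = 1, 2299 mod 4 = 3, so the flip contributes +1; sign now -1
(2299/1013): 2299 mod 1013 = 273, so (2299/1013) = (273/1013)
flip (273/1013) -> (1013/273): both odd, 273 mod 4 = 1, 1013 mod 4 = 1, so the flip contributes +1; sign now -1
(1013/273): 1013 mod 273 = 194, so (1013/273) = (194/273)
factor out 2^1: 194 = 2^1·97; with 273 mod 8 = 1, (2/273) = +1; sign now -1; continue with (97/273)
flip (97/273) -> (273/97): both odd, 97 mod 4 = 1, 273 mod 4 = 1, so the flip contributes +1; sign now -1
(273/97): 273 mod 97 = 79, so (273/97) = (79/97)
flip (79/97) -> (97/79): both odd, 79 mod 4 = 3, 97 mod 4 = 1, so the flip contributes +1; sign now -1
(97/79): 97 mod 79 = 18, so (97/79) = (18/79)
factor out 2^1: 18 = 2^1·9; with 79 mod 8 = 7, (2/79) = +1; sign now -1; continue with (9/79)
flip (9/79) -> (79/9): both odd, 9 mod 4 = 1, 79 mod 4 = 3, so the flip contributes +1; sign now -1
(79/9): 79 mod 9 = 7, so (79/9) = (7/9)
flip (7/9) -> (9/7): both odd, 7 mod 4 = 3, 9 mod 4 = 1, so the flip contributes +1; sign now -1
(9/7): 9 mod 7 = 2, so (9/7) = (2/7)
factor out 2^1: 2 = 2^1·1; with 7 mod 8 = 7, (2/7) = +1; sign now -1; continue with (1/7)
reached (1/7) = 1, so the symbol is -1

-1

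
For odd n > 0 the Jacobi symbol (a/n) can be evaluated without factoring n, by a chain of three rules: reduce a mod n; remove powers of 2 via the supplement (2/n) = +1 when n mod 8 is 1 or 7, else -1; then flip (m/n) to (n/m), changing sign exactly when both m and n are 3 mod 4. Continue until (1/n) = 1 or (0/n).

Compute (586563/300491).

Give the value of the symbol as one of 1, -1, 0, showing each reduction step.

(586563/300491) = (286072/300491)   [reduce mod 300491]
286072 = 2^3·35759; (2/300491) = -1 since 300491 mod 8 = 3, so (286072/300491) = (-1)^3·(35759/300491); sign now -1
reciprocity: (35759/300491) = -1·(300491/35759) since 35759 mod 4 = 3, 300491 mod 4 = 3; sign now +1
(300491/35759) = (14419/35759)   [reduce mod 35759]
reciprocity: (14419/35759) = -1·(35759/14419) since 14419 mod 4 = 3, 35759 mod 4 = 3; sign now -1
(35759/14419) = (6921/14419)   [reduce mod 14419]
reciprocity: (6921/14419) = +1·(14419/6921) since 6921 mod 4 = 1, 14419 mod 4 = 3; sign now -1
(14419/6921) = (577/6921)   [reduce mod 6921]
reciprocity: (577/6921) = +1·(6921/577) since 577 mod 4 = 1, 6921 mod 4 = 1; sign now -1
(6921/577) = (574/577)   [reduce mod 577]
574 = 2^1·287; (2/577) = +1 since 577 mod 8 = 1, so (574/577) = (+1)^1·(287/577); sign now -1
reciprocity: (287/577) = +1·(577/287) since 287 mod 4 = 3, 577 mod 4 = 1; sign now -1
(577/287) = (3/287)   [reduce mod 287]
reciprocity: (3/287) = -1·(287/3) since 3 mod 4 = 3, 287 mod 4 = 3; sign now +1
(287/3) = (2/3)   [reduce mod 3]
2 = 2^1·1; (2/3) = -1 since 3 mod 8 = 3, so (2/3) = (-1)^1·(1/3); sign now -1
(1/3) = 1; final value = sign = -1

-1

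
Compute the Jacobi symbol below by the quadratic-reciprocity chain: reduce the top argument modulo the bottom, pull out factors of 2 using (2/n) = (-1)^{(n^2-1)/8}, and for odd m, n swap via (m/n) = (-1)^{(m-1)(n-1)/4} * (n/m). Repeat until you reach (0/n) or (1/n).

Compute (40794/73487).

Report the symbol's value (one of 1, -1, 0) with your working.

-1

40794 = 2^1·20397; (2/73487) = +1 since 73487 mod 8 = 7, so (40794/73487) = (+1)^1·(20397/73487); sign now +1
reciprocity: (20397/73487) = +1·(73487/20397) since 20397 mod 4 = 1, 73487 mod 4 = 3; sign now +1
(73487/20397) = (12296/20397)   [reduce mod 20397]
12296 = 2^3·1537; (2/20397) = -1 since 20397 mod 8 = 5, so (12296/20397) = (-1)^3·(1537/20397); sign now -1
reciprocity: (1537/20397) = +1·(20397/1537) since 1537 mod 4 = 1, 20397 mod 4 = 1; sign now -1
(20397/1537) = (416/1537)   [reduce mod 1537]
416 = 2^5·13; (2/1537) = +1 since 1537 mod 8 = 1, so (416/1537) = (+1)^5·(13/1537); sign now -1
reciprocity: (13/1537) = +1·(1537/13) since 13 mod 4 = 1, 1537 mod 4 = 1; sign now -1
(1537/13) = (3/13)   [reduce mod 13]
reciprocity: (3/13) = +1·(13/3) since 3 mod 4 = 3, 13 mod 4 = 1; sign now -1
(13/3) = (1/3)   [reduce mod 3]
(1/3) = 1; final value = sign = -1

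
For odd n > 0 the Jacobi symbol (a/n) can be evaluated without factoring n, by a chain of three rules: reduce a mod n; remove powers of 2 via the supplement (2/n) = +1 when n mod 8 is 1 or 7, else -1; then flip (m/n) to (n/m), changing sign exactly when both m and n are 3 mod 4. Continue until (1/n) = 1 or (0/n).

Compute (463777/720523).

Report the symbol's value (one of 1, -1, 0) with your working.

reciprocity: (463777/720523) = +1·(720523/463777) since 463777 mod 4 = 1, 720523 mod 4 = 3; sign now +1
(720523/463777) = (256746/463777)   [reduce mod 463777]
256746 = 2^1·128373; (2/463777) = +1 since 463777 mod 8 = 1, so (256746/463777) = (+1)^1·(128373/463777); sign now +1
reciprocity: (128373/463777) = +1·(463777/128373) since 128373 mod 4 = 1, 463777 mod 4 = 1; sign now +1
(463777/128373) = (78658/128373)   [reduce mod 128373]
78658 = 2^1·39329; (2/128373) = -1 since 128373 mod 8 = 5, so (78658/128373) = (-1)^1·(39329/128373); sign now -1
reciprocity: (39329/128373) = +1·(128373/39329) since 39329 mod 4 = 1, 128373 mod 4 = 1; sign now -1
(128373/39329) = (10386/39329)   [reduce mod 39329]
10386 = 2^1·5193; (2/39329) = +1 since 39329 mod 8 = 1, so (10386/39329) = (+1)^1·(5193/39329); sign now -1
reciprocity: (5193/39329) = +1·(39329/5193) since 5193 mod 4 = 1, 39329 mod 4 = 1; sign now -1
(39329/5193) = (2978/5193)   [reduce mod 5193]
2978 = 2^1·1489; (2/5193) = +1 since 5193 mod 8 = 1, so (2978/5193) = (+1)^1·(1489/5193); sign now -1
reciprocity: (1489/5193) = +1·(5193/1489) since 1489 mod 4 = 1, 5193 mod 4 = 1; sign now -1
(5193/1489) = (726/1489)   [reduce mod 1489]
726 = 2^1·363; (2/1489) = +1 since 1489 mod 8 = 1, so (726/1489) = (+1)^1·(363/1489); sign now -1
reciprocity: (363/1489) = +1·(1489/363) since 363 mod 4 = 3, 1489 mod 4 = 1; sign now -1
(1489/363) = (37/363)   [reduce mod 363]
reciprocity: (37/363) = +1·(363/37) since 37 mod 4 = 1, 363 mod 4 = 3; sign now -1
(363/37) = (30/37)   [reduce mod 37]
30 = 2^1·15; (2/37) = -1 since 37 mod 8 = 5, so (30/37) = (-1)^1·(15/37); sign now +1
reciprocity: (15/37) = +1·(37/15) since 15 mod 4 = 3, 37 mod 4 = 1; sign now +1
(37/15) = (7/15)   [reduce mod 15]
reciprocity: (7/15) = -1·(15/7) since 7 mod 4 = 3, 15 mod 4 = 3; sign now -1
(15/7) = (1/7)   [reduce mod 7]
(1/7) = 1; final value = sign = -1

-1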